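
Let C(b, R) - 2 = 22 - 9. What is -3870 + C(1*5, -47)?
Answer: -3855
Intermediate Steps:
C(b, R) = 15 (C(b, R) = 2 + (22 - 9) = 2 + 13 = 15)
-3870 + C(1*5, -47) = -3870 + 15 = -3855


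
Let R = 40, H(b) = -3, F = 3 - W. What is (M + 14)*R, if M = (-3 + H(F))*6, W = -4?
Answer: -880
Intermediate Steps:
F = 7 (F = 3 - 1*(-4) = 3 + 4 = 7)
M = -36 (M = (-3 - 3)*6 = -6*6 = -36)
(M + 14)*R = (-36 + 14)*40 = -22*40 = -880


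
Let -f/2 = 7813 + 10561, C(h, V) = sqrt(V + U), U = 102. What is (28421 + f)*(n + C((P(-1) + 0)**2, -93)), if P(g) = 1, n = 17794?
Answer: -148195619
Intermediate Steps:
C(h, V) = sqrt(102 + V) (C(h, V) = sqrt(V + 102) = sqrt(102 + V))
f = -36748 (f = -2*(7813 + 10561) = -2*18374 = -36748)
(28421 + f)*(n + C((P(-1) + 0)**2, -93)) = (28421 - 36748)*(17794 + sqrt(102 - 93)) = -8327*(17794 + sqrt(9)) = -8327*(17794 + 3) = -8327*17797 = -148195619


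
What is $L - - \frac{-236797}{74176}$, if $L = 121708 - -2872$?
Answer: $\frac{486347857}{3904} \approx 1.2458 \cdot 10^{5}$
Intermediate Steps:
$L = 124580$ ($L = 121708 + 2872 = 124580$)
$L - - \frac{-236797}{74176} = 124580 - - \frac{-236797}{74176} = 124580 - \left(-1\right) \left(- \frac{12463}{3904}\right) = 124580 - \frac{12463}{3904} = \frac{486347857}{3904}$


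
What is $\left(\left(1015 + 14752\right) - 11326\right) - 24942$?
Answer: $-20501$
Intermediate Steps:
$\left(\left(1015 + 14752\right) - 11326\right) - 24942 = \left(15767 - 11326\right) - 24942 = 4441 - 24942 = -20501$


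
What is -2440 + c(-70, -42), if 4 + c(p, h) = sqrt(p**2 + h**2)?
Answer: -2444 + 14*sqrt(34) ≈ -2362.4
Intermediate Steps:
c(p, h) = -4 + sqrt(h**2 + p**2) (c(p, h) = -4 + sqrt(p**2 + h**2) = -4 + sqrt(h**2 + p**2))
-2440 + c(-70, -42) = -2440 + (-4 + sqrt((-42)**2 + (-70)**2)) = -2440 + (-4 + sqrt(1764 + 4900)) = -2440 + (-4 + sqrt(6664)) = -2440 + (-4 + 14*sqrt(34)) = -2444 + 14*sqrt(34)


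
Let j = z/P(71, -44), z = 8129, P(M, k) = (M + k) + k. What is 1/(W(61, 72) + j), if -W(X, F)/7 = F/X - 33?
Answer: -1037/264890 ≈ -0.0039148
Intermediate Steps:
P(M, k) = M + 2*k
W(X, F) = 231 - 7*F/X (W(X, F) = -7*(F/X - 33) = -7*(-33 + F/X) = 231 - 7*F/X)
j = -8129/17 (j = 8129/(71 + 2*(-44)) = 8129/(71 - 88) = 8129/(-17) = 8129*(-1/17) = -8129/17 ≈ -478.18)
1/(W(61, 72) + j) = 1/((231 - 7*72/61) - 8129/17) = 1/((231 - 7*72*1/61) - 8129/17) = 1/((231 - 504/61) - 8129/17) = 1/(13587/61 - 8129/17) = 1/(-264890/1037) = -1037/264890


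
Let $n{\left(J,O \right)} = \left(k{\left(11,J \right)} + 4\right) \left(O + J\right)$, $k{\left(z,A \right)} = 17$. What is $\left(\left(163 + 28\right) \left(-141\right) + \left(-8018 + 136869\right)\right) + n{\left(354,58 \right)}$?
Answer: $110572$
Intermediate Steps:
$n{\left(J,O \right)} = 21 J + 21 O$ ($n{\left(J,O \right)} = \left(17 + 4\right) \left(O + J\right) = 21 \left(J + O\right) = 21 J + 21 O$)
$\left(\left(163 + 28\right) \left(-141\right) + \left(-8018 + 136869\right)\right) + n{\left(354,58 \right)} = \left(\left(163 + 28\right) \left(-141\right) + \left(-8018 + 136869\right)\right) + \left(21 \cdot 354 + 21 \cdot 58\right) = \left(191 \left(-141\right) + 128851\right) + \left(7434 + 1218\right) = \left(-26931 + 128851\right) + 8652 = 101920 + 8652 = 110572$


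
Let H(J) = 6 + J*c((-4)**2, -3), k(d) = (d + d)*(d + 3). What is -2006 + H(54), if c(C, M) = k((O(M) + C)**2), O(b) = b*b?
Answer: 42388000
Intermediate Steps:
O(b) = b**2
k(d) = 2*d*(3 + d) (k(d) = (2*d)*(3 + d) = 2*d*(3 + d))
c(C, M) = 2*(C + M**2)**2*(3 + (C + M**2)**2) (c(C, M) = 2*(M**2 + C)**2*(3 + (M**2 + C)**2) = 2*(C + M**2)**2*(3 + (C + M**2)**2))
H(J) = 6 + 785000*J (H(J) = 6 + J*(2*((-4)**2 + (-3)**2)**2*(3 + ((-4)**2 + (-3)**2)**2)) = 6 + J*(2*(16 + 9)**2*(3 + (16 + 9)**2)) = 6 + J*(2*25**2*(3 + 25**2)) = 6 + J*(2*625*(3 + 625)) = 6 + J*(2*625*628) = 6 + J*785000 = 6 + 785000*J)
-2006 + H(54) = -2006 + (6 + 785000*54) = -2006 + (6 + 42390000) = -2006 + 42390006 = 42388000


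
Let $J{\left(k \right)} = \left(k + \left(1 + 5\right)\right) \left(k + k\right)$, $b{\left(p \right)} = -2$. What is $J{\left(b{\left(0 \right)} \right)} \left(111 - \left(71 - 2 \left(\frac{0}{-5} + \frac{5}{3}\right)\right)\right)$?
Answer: $- \frac{2080}{3} \approx -693.33$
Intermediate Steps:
$J{\left(k \right)} = 2 k \left(6 + k\right)$ ($J{\left(k \right)} = \left(k + 6\right) 2 k = \left(6 + k\right) 2 k = 2 k \left(6 + k\right)$)
$J{\left(b{\left(0 \right)} \right)} \left(111 - \left(71 - 2 \left(\frac{0}{-5} + \frac{5}{3}\right)\right)\right) = 2 \left(-2\right) \left(6 - 2\right) \left(111 - \left(71 - 2 \left(\frac{0}{-5} + \frac{5}{3}\right)\right)\right) = 2 \left(-2\right) 4 \left(111 - \left(71 - 2 \left(0 \left(- \frac{1}{5}\right) + 5 \cdot \frac{1}{3}\right)\right)\right) = - 16 \left(111 - \left(71 - 2 \left(0 + \frac{5}{3}\right)\right)\right) = - 16 \left(111 - \left(71 - \frac{10}{3}\right)\right) = - 16 \left(111 - \frac{203}{3}\right) = \left(-16\right) \frac{130}{3} = - \frac{2080}{3}$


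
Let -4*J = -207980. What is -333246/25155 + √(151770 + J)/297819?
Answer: -111082/8385 + √203765/297819 ≈ -13.246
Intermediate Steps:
J = 51995 (J = -¼*(-207980) = 51995)
-333246/25155 + √(151770 + J)/297819 = -333246/25155 + √(151770 + 51995)/297819 = -333246*1/25155 + √203765*(1/297819) = -111082/8385 + √203765/297819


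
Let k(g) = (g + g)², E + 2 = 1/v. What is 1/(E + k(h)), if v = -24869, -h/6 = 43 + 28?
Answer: 24869/18052456837 ≈ 1.3776e-6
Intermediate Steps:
h = -426 (h = -6*(43 + 28) = -6*71 = -426)
E = -49739/24869 (E = -2 + 1/(-24869) = -2 - 1/24869 = -49739/24869 ≈ -2.0000)
k(g) = 4*g² (k(g) = (2*g)² = 4*g²)
1/(E + k(h)) = 1/(-49739/24869 + 4*(-426)²) = 1/(-49739/24869 + 4*181476) = 1/(-49739/24869 + 725904) = 1/(18052456837/24869) = 24869/18052456837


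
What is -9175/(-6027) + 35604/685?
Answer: 220870183/4128495 ≈ 53.499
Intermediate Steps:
-9175/(-6027) + 35604/685 = -9175*(-1/6027) + 35604*(1/685) = 9175/6027 + 35604/685 = 220870183/4128495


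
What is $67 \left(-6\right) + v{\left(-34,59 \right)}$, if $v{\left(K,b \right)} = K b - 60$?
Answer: $-2468$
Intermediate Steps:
$v{\left(K,b \right)} = -60 + K b$
$67 \left(-6\right) + v{\left(-34,59 \right)} = 67 \left(-6\right) - 2066 = -402 - 2066 = -2468$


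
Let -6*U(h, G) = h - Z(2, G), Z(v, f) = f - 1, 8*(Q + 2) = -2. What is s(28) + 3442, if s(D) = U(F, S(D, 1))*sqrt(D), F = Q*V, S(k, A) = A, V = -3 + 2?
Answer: 3442 - 3*sqrt(7)/4 ≈ 3440.0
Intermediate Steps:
V = -1
Q = -9/4 (Q = -2 + (1/8)*(-2) = -2 - 1/4 = -9/4 ≈ -2.2500)
F = 9/4 (F = -9/4*(-1) = 9/4 ≈ 2.2500)
Z(v, f) = -1 + f
U(h, G) = -1/6 - h/6 + G/6 (U(h, G) = -(h - (-1 + G))/6 = -(h + (1 - G))/6 = -(1 + h - G)/6 = -1/6 - h/6 + G/6)
s(D) = -3*sqrt(D)/8 (s(D) = (-1/6 - 1/6*9/4 + (1/6)*1)*sqrt(D) = (-1/6 - 3/8 + 1/6)*sqrt(D) = -3*sqrt(D)/8)
s(28) + 3442 = -3*sqrt(7)/4 + 3442 = 3442 - 3*sqrt(7)/4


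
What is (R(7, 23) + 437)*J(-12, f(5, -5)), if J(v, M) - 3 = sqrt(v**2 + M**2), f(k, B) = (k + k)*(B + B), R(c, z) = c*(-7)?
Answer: 1164 + 1552*sqrt(634) ≈ 40242.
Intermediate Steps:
R(c, z) = -7*c
f(k, B) = 4*B*k (f(k, B) = (2*k)*(2*B) = 4*B*k)
J(v, M) = 3 + sqrt(M**2 + v**2) (J(v, M) = 3 + sqrt(v**2 + M**2) = 3 + sqrt(M**2 + v**2))
(R(7, 23) + 437)*J(-12, f(5, -5)) = (-7*7 + 437)*(3 + sqrt((4*(-5)*5)**2 + (-12)**2)) = (-49 + 437)*(3 + sqrt((-100)**2 + 144)) = 388*(3 + sqrt(10000 + 144)) = 388*(3 + sqrt(10144)) = 388*(3 + 4*sqrt(634)) = 1164 + 1552*sqrt(634)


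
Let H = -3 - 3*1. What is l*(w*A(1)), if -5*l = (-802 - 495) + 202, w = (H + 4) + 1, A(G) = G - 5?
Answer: 876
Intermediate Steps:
H = -6 (H = -3 - 3 = -6)
A(G) = -5 + G
w = -1 (w = (-6 + 4) + 1 = -2 + 1 = -1)
l = 219 (l = -((-802 - 495) + 202)/5 = -(-1297 + 202)/5 = -⅕*(-1095) = 219)
l*(w*A(1)) = 219*(-(-5 + 1)) = 219*(-1*(-4)) = 219*4 = 876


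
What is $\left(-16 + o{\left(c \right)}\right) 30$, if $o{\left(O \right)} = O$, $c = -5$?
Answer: $-630$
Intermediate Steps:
$\left(-16 + o{\left(c \right)}\right) 30 = \left(-16 - 5\right) 30 = \left(-21\right) 30 = -630$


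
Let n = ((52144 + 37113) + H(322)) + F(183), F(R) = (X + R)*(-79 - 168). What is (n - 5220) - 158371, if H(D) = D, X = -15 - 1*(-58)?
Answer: -129834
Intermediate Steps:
X = 43 (X = -15 + 58 = 43)
F(R) = -10621 - 247*R (F(R) = (43 + R)*(-79 - 168) = (43 + R)*(-247) = -10621 - 247*R)
n = 33757 (n = ((52144 + 37113) + 322) + (-10621 - 247*183) = (89257 + 322) + (-10621 - 45201) = 89579 - 55822 = 33757)
(n - 5220) - 158371 = (33757 - 5220) - 158371 = 28537 - 158371 = -129834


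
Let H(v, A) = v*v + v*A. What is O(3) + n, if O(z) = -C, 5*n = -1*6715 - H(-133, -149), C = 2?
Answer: -44231/5 ≈ -8846.2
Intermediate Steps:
H(v, A) = v² + A*v
n = -44221/5 (n = (-1*6715 - (-133)*(-149 - 133))/5 = (-6715 - (-133)*(-282))/5 = (-6715 - 1*37506)/5 = (-6715 - 37506)/5 = (⅕)*(-44221) = -44221/5 ≈ -8844.2)
O(z) = -2 (O(z) = -1*2 = -2)
O(3) + n = -2 - 44221/5 = -44231/5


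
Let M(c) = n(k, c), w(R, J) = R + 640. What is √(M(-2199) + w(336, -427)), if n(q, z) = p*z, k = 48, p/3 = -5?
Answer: √33961 ≈ 184.29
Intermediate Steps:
p = -15 (p = 3*(-5) = -15)
w(R, J) = 640 + R
n(q, z) = -15*z
M(c) = -15*c
√(M(-2199) + w(336, -427)) = √(-15*(-2199) + (640 + 336)) = √(32985 + 976) = √33961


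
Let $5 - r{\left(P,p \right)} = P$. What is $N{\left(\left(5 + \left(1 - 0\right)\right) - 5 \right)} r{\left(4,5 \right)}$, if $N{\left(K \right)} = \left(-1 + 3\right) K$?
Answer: $2$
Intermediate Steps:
$r{\left(P,p \right)} = 5 - P$
$N{\left(K \right)} = 2 K$
$N{\left(\left(5 + \left(1 - 0\right)\right) - 5 \right)} r{\left(4,5 \right)} = 2 \left(\left(5 + \left(1 - 0\right)\right) - 5\right) \left(5 - 4\right) = 2 \left(\left(5 + \left(1 + 0\right)\right) - 5\right) \left(5 - 4\right) = 2 \left(\left(5 + 1\right) - 5\right) 1 = 2 \left(6 - 5\right) 1 = 2 \cdot 1 \cdot 1 = 2 \cdot 1 = 2$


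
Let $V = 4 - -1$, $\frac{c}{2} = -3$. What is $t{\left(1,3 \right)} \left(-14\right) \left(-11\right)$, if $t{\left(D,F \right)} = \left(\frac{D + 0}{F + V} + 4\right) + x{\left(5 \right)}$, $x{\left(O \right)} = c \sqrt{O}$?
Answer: $\frac{2541}{4} - 924 \sqrt{5} \approx -1430.9$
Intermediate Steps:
$c = -6$ ($c = 2 \left(-3\right) = -6$)
$V = 5$ ($V = 4 + 1 = 5$)
$x{\left(O \right)} = - 6 \sqrt{O}$
$t{\left(D,F \right)} = 4 - 6 \sqrt{5} + \frac{D}{5 + F}$ ($t{\left(D,F \right)} = \left(\frac{D + 0}{F + 5} + 4\right) - 6 \sqrt{5} = \left(\frac{D}{5 + F} + 4\right) - 6 \sqrt{5} = \left(4 + \frac{D}{5 + F}\right) - 6 \sqrt{5} = 4 - 6 \sqrt{5} + \frac{D}{5 + F}$)
$t{\left(1,3 \right)} \left(-14\right) \left(-11\right) = \frac{20 + 1 - 30 \sqrt{5} + 4 \cdot 3 - 18 \sqrt{5}}{5 + 3} \left(-14\right) \left(-11\right) = \frac{20 + 1 - 30 \sqrt{5} + 12 - 18 \sqrt{5}}{8} \left(-14\right) \left(-11\right) = \frac{33 - 48 \sqrt{5}}{8} \left(-14\right) \left(-11\right) = \left(\frac{33}{8} - 6 \sqrt{5}\right) \left(-14\right) \left(-11\right) = \left(- \frac{231}{4} + 84 \sqrt{5}\right) \left(-11\right) = \frac{2541}{4} - 924 \sqrt{5}$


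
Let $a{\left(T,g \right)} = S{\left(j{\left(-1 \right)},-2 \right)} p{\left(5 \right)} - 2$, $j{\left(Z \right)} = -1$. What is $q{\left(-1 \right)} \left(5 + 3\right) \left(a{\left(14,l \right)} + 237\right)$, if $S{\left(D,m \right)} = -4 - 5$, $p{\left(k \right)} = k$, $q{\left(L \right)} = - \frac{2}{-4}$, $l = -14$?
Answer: $760$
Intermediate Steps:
$q{\left(L \right)} = \frac{1}{2}$ ($q{\left(L \right)} = \left(-2\right) \left(- \frac{1}{4}\right) = \frac{1}{2}$)
$S{\left(D,m \right)} = -9$ ($S{\left(D,m \right)} = -4 - 5 = -9$)
$a{\left(T,g \right)} = -47$ ($a{\left(T,g \right)} = \left(-9\right) 5 - 2 = -45 - 2 = -47$)
$q{\left(-1 \right)} \left(5 + 3\right) \left(a{\left(14,l \right)} + 237\right) = \frac{5 + 3}{2} \left(-47 + 237\right) = \frac{1}{2} \cdot 8 \cdot 190 = 4 \cdot 190 = 760$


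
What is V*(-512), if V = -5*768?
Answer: 1966080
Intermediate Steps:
V = -3840
V*(-512) = -3840*(-512) = 1966080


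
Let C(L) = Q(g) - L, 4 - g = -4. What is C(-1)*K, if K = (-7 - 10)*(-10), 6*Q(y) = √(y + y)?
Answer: 850/3 ≈ 283.33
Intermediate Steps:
g = 8 (g = 4 - 1*(-4) = 4 + 4 = 8)
Q(y) = √2*√y/6 (Q(y) = √(y + y)/6 = √(2*y)/6 = (√2*√y)/6 = √2*√y/6)
C(L) = ⅔ - L (C(L) = √2*√8/6 - L = √2*(2*√2)/6 - L = ⅔ - L)
K = 170 (K = -17*(-10) = 170)
C(-1)*K = (⅔ - 1*(-1))*170 = (⅔ + 1)*170 = (5/3)*170 = 850/3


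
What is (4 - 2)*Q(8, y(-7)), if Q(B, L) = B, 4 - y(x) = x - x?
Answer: 16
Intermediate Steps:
y(x) = 4 (y(x) = 4 - (x - x) = 4 - 1*0 = 4 + 0 = 4)
(4 - 2)*Q(8, y(-7)) = (4 - 2)*8 = 2*8 = 16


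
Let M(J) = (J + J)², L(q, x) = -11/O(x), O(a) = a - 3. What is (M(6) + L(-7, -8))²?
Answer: 21025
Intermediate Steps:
O(a) = -3 + a
L(q, x) = -11/(-3 + x)
M(J) = 4*J² (M(J) = (2*J)² = 4*J²)
(M(6) + L(-7, -8))² = (4*6² - 11/(-3 - 8))² = (4*36 - 11/(-11))² = (144 - 11*(-1/11))² = (144 + 1)² = 145² = 21025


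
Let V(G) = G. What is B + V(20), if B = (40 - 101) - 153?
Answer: -194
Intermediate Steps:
B = -214 (B = -61 - 153 = -214)
B + V(20) = -214 + 20 = -194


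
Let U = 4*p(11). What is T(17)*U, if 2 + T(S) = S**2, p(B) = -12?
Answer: -13776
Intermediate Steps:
T(S) = -2 + S**2
U = -48 (U = 4*(-12) = -48)
T(17)*U = (-2 + 17**2)*(-48) = (-2 + 289)*(-48) = 287*(-48) = -13776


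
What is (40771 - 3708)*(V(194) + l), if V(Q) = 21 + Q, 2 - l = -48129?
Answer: 1791847798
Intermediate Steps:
l = 48131 (l = 2 - 1*(-48129) = 2 + 48129 = 48131)
(40771 - 3708)*(V(194) + l) = (40771 - 3708)*((21 + 194) + 48131) = 37063*(215 + 48131) = 37063*48346 = 1791847798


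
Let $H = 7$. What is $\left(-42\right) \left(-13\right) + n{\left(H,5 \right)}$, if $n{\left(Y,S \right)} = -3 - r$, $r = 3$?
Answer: $540$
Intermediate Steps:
$n{\left(Y,S \right)} = -6$ ($n{\left(Y,S \right)} = -3 - 3 = -6$)
$\left(-42\right) \left(-13\right) + n{\left(H,5 \right)} = \left(-42\right) \left(-13\right) - 6 = 546 - 6 = 540$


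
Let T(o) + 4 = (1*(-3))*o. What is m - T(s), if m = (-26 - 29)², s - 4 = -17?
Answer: 2990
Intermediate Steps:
s = -13 (s = 4 - 17 = -13)
T(o) = -4 - 3*o (T(o) = -4 + (1*(-3))*o = -4 - 3*o)
m = 3025 (m = (-55)² = 3025)
m - T(s) = 3025 - (-4 - 3*(-13)) = 3025 - (-4 + 39) = 3025 - 1*35 = 3025 - 35 = 2990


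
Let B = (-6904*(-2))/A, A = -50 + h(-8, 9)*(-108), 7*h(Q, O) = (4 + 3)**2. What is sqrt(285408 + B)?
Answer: 2*sqrt(11587511390)/403 ≈ 534.22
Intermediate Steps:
h(Q, O) = 7 (h(Q, O) = (4 + 3)**2/7 = (1/7)*7**2 = (1/7)*49 = 7)
A = -806 (A = -50 + 7*(-108) = -50 - 756 = -806)
B = -6904/403 (B = -6904*(-2)/(-806) = 13808*(-1/806) = -6904/403 ≈ -17.132)
sqrt(285408 + B) = sqrt(285408 - 6904/403) = sqrt(115012520/403) = 2*sqrt(11587511390)/403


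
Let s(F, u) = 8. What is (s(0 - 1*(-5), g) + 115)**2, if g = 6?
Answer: 15129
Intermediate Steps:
(s(0 - 1*(-5), g) + 115)**2 = (8 + 115)**2 = 123**2 = 15129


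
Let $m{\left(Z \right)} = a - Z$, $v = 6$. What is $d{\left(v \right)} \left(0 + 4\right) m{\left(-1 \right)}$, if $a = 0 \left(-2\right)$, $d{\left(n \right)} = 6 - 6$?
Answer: $0$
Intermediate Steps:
$d{\left(n \right)} = 0$ ($d{\left(n \right)} = 6 - 6 = 0$)
$a = 0$
$m{\left(Z \right)} = - Z$ ($m{\left(Z \right)} = 0 - Z = - Z$)
$d{\left(v \right)} \left(0 + 4\right) m{\left(-1 \right)} = 0 \left(0 + 4\right) \left(\left(-1\right) \left(-1\right)\right) = 0 \cdot 4 \cdot 1 = 0 \cdot 1 = 0$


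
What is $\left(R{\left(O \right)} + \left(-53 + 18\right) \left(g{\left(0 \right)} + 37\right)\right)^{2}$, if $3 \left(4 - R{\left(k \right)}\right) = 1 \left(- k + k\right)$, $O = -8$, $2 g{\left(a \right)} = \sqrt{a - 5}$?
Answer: $\frac{6660599}{4} + 45185 i \sqrt{5} \approx 1.6652 \cdot 10^{6} + 1.0104 \cdot 10^{5} i$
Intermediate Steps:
$g{\left(a \right)} = \frac{\sqrt{-5 + a}}{2}$ ($g{\left(a \right)} = \frac{\sqrt{a - 5}}{2} = \frac{\sqrt{-5 + a}}{2}$)
$R{\left(k \right)} = 4$ ($R{\left(k \right)} = 4 - \frac{1 \left(- k + k\right)}{3} = 4 - \frac{1 \cdot 0}{3} = 4 - 0 = 4 + 0 = 4$)
$\left(R{\left(O \right)} + \left(-53 + 18\right) \left(g{\left(0 \right)} + 37\right)\right)^{2} = \left(4 + \left(-53 + 18\right) \left(\frac{\sqrt{-5 + 0}}{2} + 37\right)\right)^{2} = \left(4 - 35 \left(\frac{\sqrt{-5}}{2} + 37\right)\right)^{2} = \left(4 - 35 \left(\frac{i \sqrt{5}}{2} + 37\right)\right)^{2} = \left(4 - 35 \left(37 + \frac{i \sqrt{5}}{2}\right)\right)^{2} = \left(4 - \left(1295 + \frac{35 i \sqrt{5}}{2}\right)\right)^{2} = \left(-1291 - \frac{35 i \sqrt{5}}{2}\right)^{2}$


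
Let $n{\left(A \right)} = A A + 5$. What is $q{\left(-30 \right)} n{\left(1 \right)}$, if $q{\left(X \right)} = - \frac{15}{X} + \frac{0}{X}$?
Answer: $3$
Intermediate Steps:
$q{\left(X \right)} = - \frac{15}{X}$ ($q{\left(X \right)} = - \frac{15}{X} + 0 = - \frac{15}{X}$)
$n{\left(A \right)} = 5 + A^{2}$ ($n{\left(A \right)} = A^{2} + 5 = 5 + A^{2}$)
$q{\left(-30 \right)} n{\left(1 \right)} = - \frac{15}{-30} \left(5 + 1^{2}\right) = \left(-15\right) \left(- \frac{1}{30}\right) \left(5 + 1\right) = \frac{1}{2} \cdot 6 = 3$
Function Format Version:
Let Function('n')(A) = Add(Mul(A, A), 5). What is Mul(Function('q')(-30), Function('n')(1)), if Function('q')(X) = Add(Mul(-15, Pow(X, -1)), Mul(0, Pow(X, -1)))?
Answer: 3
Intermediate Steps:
Function('q')(X) = Mul(-15, Pow(X, -1)) (Function('q')(X) = Add(Mul(-15, Pow(X, -1)), 0) = Mul(-15, Pow(X, -1)))
Function('n')(A) = Add(5, Pow(A, 2)) (Function('n')(A) = Add(Pow(A, 2), 5) = Add(5, Pow(A, 2)))
Mul(Function('q')(-30), Function('n')(1)) = Mul(Mul(-15, Pow(-30, -1)), Add(5, Pow(1, 2))) = Mul(Mul(-15, Rational(-1, 30)), Add(5, 1)) = Mul(Rational(1, 2), 6) = 3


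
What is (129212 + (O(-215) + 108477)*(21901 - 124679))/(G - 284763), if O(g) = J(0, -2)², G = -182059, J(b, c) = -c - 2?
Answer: 5574459947/233411 ≈ 23883.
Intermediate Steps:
J(b, c) = -2 - c
O(g) = 0 (O(g) = (-2 - 1*(-2))² = (-2 + 2)² = 0² = 0)
(129212 + (O(-215) + 108477)*(21901 - 124679))/(G - 284763) = (129212 + (0 + 108477)*(21901 - 124679))/(-182059 - 284763) = (129212 + 108477*(-102778))/(-466822) = (129212 - 11149049106)*(-1/466822) = -11148919894*(-1/466822) = 5574459947/233411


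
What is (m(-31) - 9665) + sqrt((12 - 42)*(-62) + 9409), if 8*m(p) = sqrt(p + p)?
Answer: -9665 + sqrt(11269) + I*sqrt(62)/8 ≈ -9558.8 + 0.98425*I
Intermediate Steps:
m(p) = sqrt(2)*sqrt(p)/8 (m(p) = sqrt(p + p)/8 = sqrt(2*p)/8 = (sqrt(2)*sqrt(p))/8 = sqrt(2)*sqrt(p)/8)
(m(-31) - 9665) + sqrt((12 - 42)*(-62) + 9409) = (sqrt(2)*sqrt(-31)/8 - 9665) + sqrt((12 - 42)*(-62) + 9409) = (sqrt(2)*(I*sqrt(31))/8 - 9665) + sqrt(-30*(-62) + 9409) = (I*sqrt(62)/8 - 9665) + sqrt(1860 + 9409) = (-9665 + I*sqrt(62)/8) + sqrt(11269) = -9665 + sqrt(11269) + I*sqrt(62)/8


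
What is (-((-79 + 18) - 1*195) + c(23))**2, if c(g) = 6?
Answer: 68644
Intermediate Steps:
(-((-79 + 18) - 1*195) + c(23))**2 = (-((-79 + 18) - 1*195) + 6)**2 = (-(-61 - 195) + 6)**2 = (-1*(-256) + 6)**2 = (256 + 6)**2 = 262**2 = 68644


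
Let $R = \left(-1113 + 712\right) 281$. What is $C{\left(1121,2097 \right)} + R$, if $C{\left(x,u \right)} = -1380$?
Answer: $-114061$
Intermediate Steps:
$R = -112681$ ($R = \left(-401\right) 281 = -112681$)
$C{\left(1121,2097 \right)} + R = -1380 - 112681 = -114061$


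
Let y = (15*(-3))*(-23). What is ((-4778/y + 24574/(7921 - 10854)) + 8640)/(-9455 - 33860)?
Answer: -26188611236/131489396325 ≈ -0.19917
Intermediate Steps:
y = 1035 (y = -45*(-23) = 1035)
((-4778/y + 24574/(7921 - 10854)) + 8640)/(-9455 - 33860) = ((-4778/1035 + 24574/(7921 - 10854)) + 8640)/(-9455 - 33860) = ((-4778*1/1035 + 24574/(-2933)) + 8640)/(-43315) = ((-4778/1035 + 24574*(-1/2933)) + 8640)*(-1/43315) = ((-4778/1035 - 24574/2933) + 8640)*(-1/43315) = (-39447964/3035655 + 8640)*(-1/43315) = (26188611236/3035655)*(-1/43315) = -26188611236/131489396325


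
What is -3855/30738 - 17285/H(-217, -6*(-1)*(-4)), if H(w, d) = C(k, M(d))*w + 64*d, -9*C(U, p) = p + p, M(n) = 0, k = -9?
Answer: 87564175/7868928 ≈ 11.128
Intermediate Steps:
C(U, p) = -2*p/9 (C(U, p) = -(p + p)/9 = -2*p/9)
H(w, d) = 64*d (H(w, d) = (-2/9*0)*w + 64*d = 0*w + 64*d = 0 + 64*d = 64*d)
-3855/30738 - 17285/H(-217, -6*(-1)*(-4)) = -3855/30738 - 17285/(64*(-6*(-1)*(-4))) = -3855*1/30738 - 17285/(64*(6*(-4))) = -1285/10246 - 17285/(64*(-24)) = -1285/10246 - 17285/(-1536) = -1285/10246 - 17285*(-1/1536) = -1285/10246 + 17285/1536 = 87564175/7868928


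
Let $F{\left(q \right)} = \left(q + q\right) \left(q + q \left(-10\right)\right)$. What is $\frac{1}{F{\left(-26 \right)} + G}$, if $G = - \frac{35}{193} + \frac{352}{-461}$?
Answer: $- \frac{88973}{1082707535} \approx -8.2176 \cdot 10^{-5}$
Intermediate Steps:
$G = - \frac{84071}{88973}$ ($G = \left(-35\right) \frac{1}{193} + 352 \left(- \frac{1}{461}\right) = - \frac{35}{193} - \frac{352}{461} = - \frac{84071}{88973} \approx -0.9449$)
$F{\left(q \right)} = - 18 q^{2}$ ($F{\left(q \right)} = 2 q \left(q - 10 q\right) = 2 q \left(- 9 q\right) = - 18 q^{2}$)
$\frac{1}{F{\left(-26 \right)} + G} = \frac{1}{- 18 \left(-26\right)^{2} - \frac{84071}{88973}} = \frac{1}{\left(-18\right) 676 - \frac{84071}{88973}} = \frac{1}{-12168 - \frac{84071}{88973}} = \frac{1}{- \frac{1082707535}{88973}} = - \frac{88973}{1082707535}$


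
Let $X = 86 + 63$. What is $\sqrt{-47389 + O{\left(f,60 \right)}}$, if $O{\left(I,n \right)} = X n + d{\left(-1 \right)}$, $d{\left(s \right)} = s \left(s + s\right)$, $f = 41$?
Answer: $i \sqrt{38447} \approx 196.08 i$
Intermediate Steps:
$d{\left(s \right)} = 2 s^{2}$ ($d{\left(s \right)} = s 2 s = 2 s^{2}$)
$X = 149$
$O{\left(I,n \right)} = 2 + 149 n$ ($O{\left(I,n \right)} = 149 n + 2 \left(-1\right)^{2} = 149 n + 2 \cdot 1 = 149 n + 2 = 2 + 149 n$)
$\sqrt{-47389 + O{\left(f,60 \right)}} = \sqrt{-47389 + \left(2 + 149 \cdot 60\right)} = \sqrt{-47389 + \left(2 + 8940\right)} = \sqrt{-47389 + 8942} = \sqrt{-38447} = i \sqrt{38447}$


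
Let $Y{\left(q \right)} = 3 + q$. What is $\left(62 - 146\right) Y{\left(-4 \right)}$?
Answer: $84$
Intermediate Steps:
$\left(62 - 146\right) Y{\left(-4 \right)} = \left(62 - 146\right) \left(3 - 4\right) = \left(-84\right) \left(-1\right) = 84$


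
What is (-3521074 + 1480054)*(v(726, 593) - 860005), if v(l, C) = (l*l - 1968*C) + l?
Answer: 3059952291540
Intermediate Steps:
v(l, C) = l + l² - 1968*C (v(l, C) = (l² - 1968*C) + l = l + l² - 1968*C)
(-3521074 + 1480054)*(v(726, 593) - 860005) = (-3521074 + 1480054)*((726 + 726² - 1968*593) - 860005) = -2041020*((726 + 527076 - 1167024) - 860005) = -2041020*(-639222 - 860005) = -2041020*(-1499227) = 3059952291540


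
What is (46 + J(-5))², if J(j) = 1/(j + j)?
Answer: 210681/100 ≈ 2106.8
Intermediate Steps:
J(j) = 1/(2*j)
(46 + J(-5))² = (46 + (½)/(-5))² = (46 + (½)*(-⅕))² = (46 - ⅒)² = (459/10)² = 210681/100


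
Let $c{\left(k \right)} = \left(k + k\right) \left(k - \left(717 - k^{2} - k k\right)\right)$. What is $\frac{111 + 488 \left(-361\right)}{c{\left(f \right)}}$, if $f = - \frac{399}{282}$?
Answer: $- \frac{2611252273}{29984546} \approx -87.087$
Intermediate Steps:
$f = - \frac{133}{94}$ ($f = \left(-399\right) \frac{1}{282} = - \frac{133}{94} \approx -1.4149$)
$c{\left(k \right)} = 2 k \left(-717 + k + 2 k^{2}\right)$ ($c{\left(k \right)} = 2 k \left(k + \left(\left(k^{2} + k^{2}\right) - 717\right)\right) = 2 k \left(k + \left(2 k^{2} - 717\right)\right) = 2 k \left(k + \left(-717 + 2 k^{2}\right)\right) = 2 k \left(-717 + k + 2 k^{2}\right)$)
$\frac{111 + 488 \left(-361\right)}{c{\left(f \right)}} = \frac{111 + 488 \left(-361\right)}{2 \left(- \frac{133}{94}\right) \left(-717 - \frac{133}{94} + 2 \left(- \frac{133}{94}\right)^{2}\right)} = \frac{111 - 176168}{2 \left(- \frac{133}{94}\right) \left(-717 - \frac{133}{94} + 2 \cdot \frac{17689}{8836}\right)} = - \frac{176057}{2 \left(- \frac{133}{94}\right) \left(-717 - \frac{133}{94} + \frac{17689}{4418}\right)} = - \frac{176057}{2 \left(- \frac{133}{94}\right) \left(- \frac{1578134}{2209}\right)} = - \frac{176057}{\frac{209891822}{103823}} = \left(-176057\right) \frac{103823}{209891822} = - \frac{2611252273}{29984546}$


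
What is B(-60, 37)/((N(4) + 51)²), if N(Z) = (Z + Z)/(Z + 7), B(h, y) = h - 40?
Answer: -12100/323761 ≈ -0.037373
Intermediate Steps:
B(h, y) = -40 + h
N(Z) = 2*Z/(7 + Z) (N(Z) = (2*Z)/(7 + Z) = 2*Z/(7 + Z))
B(-60, 37)/((N(4) + 51)²) = (-40 - 60)/((2*4/(7 + 4) + 51)²) = -100/(2*4/11 + 51)² = -100/(2*4*(1/11) + 51)² = -100/(8/11 + 51)² = -100/((569/11)²) = -100/323761/121 = -100*121/323761 = -12100/323761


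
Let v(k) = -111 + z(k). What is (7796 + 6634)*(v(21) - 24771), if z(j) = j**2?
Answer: -352683630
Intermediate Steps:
v(k) = -111 + k**2
(7796 + 6634)*(v(21) - 24771) = (7796 + 6634)*((-111 + 21**2) - 24771) = 14430*((-111 + 441) - 24771) = 14430*(330 - 24771) = 14430*(-24441) = -352683630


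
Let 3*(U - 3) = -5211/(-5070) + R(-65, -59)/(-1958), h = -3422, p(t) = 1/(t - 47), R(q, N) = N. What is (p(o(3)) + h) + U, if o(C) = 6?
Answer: -347857934951/101752365 ≈ -3418.7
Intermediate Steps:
p(t) = 1/(-47 + t)
U = 8320484/2481765 (U = 3 + (-5211/(-5070) - 59/(-1958))/3 = 3 + (-5211*(-1/5070) - 59*(-1/1958))/3 = 3 + (1737/1690 + 59/1958)/3 = 3 + (⅓)*(875189/827255) = 3 + 875189/2481765 = 8320484/2481765 ≈ 3.3526)
(p(o(3)) + h) + U = (1/(-47 + 6) - 3422) + 8320484/2481765 = (1/(-41) - 3422) + 8320484/2481765 = (-1/41 - 3422) + 8320484/2481765 = -140303/41 + 8320484/2481765 = -347857934951/101752365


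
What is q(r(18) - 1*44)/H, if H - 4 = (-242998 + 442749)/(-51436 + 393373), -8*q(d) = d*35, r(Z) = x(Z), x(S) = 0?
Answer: 131645745/3134998 ≈ 41.992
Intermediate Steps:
r(Z) = 0
q(d) = -35*d/8 (q(d) = -d*35/8 = -35*d/8)
H = 1567499/341937 (H = 4 + (-242998 + 442749)/(-51436 + 393373) = 4 + 199751/341937 = 1567499/341937 ≈ 4.5842)
q(r(18) - 1*44)/H = (-35*(0 - 1*44)/8)/(1567499/341937) = -35*(0 - 44)/8*(341937/1567499) = -35/8*(-44)*(341937/1567499) = (385/2)*(341937/1567499) = 131645745/3134998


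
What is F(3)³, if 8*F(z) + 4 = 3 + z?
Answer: 1/64 ≈ 0.015625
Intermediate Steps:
F(z) = -⅛ + z/8 (F(z) = -½ + (3 + z)/8 = -½ + (3/8 + z/8) = -⅛ + z/8)
F(3)³ = (-⅛ + (⅛)*3)³ = (-⅛ + 3/8)³ = (¼)³ = 1/64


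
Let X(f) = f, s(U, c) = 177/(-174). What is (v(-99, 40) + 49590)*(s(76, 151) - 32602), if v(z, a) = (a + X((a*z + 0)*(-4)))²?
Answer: -238474629745125/29 ≈ -8.2233e+12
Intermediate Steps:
s(U, c) = -59/58 (s(U, c) = 177*(-1/174) = -59/58)
v(z, a) = (a - 4*a*z)² (v(z, a) = (a + (a*z + 0)*(-4))² = (a + (a*z)*(-4))² = (a - 4*a*z)²)
(v(-99, 40) + 49590)*(s(76, 151) - 32602) = (40²*(-1 + 4*(-99))² + 49590)*(-59/58 - 32602) = (1600*(-1 - 396)² + 49590)*(-1890975/58) = (1600*(-397)² + 49590)*(-1890975/58) = (1600*157609 + 49590)*(-1890975/58) = (252174400 + 49590)*(-1890975/58) = 252223990*(-1890975/58) = -238474629745125/29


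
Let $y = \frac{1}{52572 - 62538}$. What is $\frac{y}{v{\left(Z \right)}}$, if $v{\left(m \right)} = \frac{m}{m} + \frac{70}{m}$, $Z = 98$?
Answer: $- \frac{7}{119592} \approx -5.8532 \cdot 10^{-5}$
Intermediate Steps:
$y = - \frac{1}{9966}$ ($y = \frac{1}{-9966} = - \frac{1}{9966} \approx -0.00010034$)
$v{\left(m \right)} = 1 + \frac{70}{m}$
$\frac{y}{v{\left(Z \right)}} = - \frac{1}{9966 \frac{70 + 98}{98}} = - \frac{1}{9966 \cdot \frac{1}{98} \cdot 168} = - \frac{1}{9966 \cdot \frac{12}{7}} = \left(- \frac{1}{9966}\right) \frac{7}{12} = - \frac{7}{119592}$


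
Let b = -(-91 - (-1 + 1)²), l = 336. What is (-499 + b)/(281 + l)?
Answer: -408/617 ≈ -0.66126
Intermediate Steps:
b = 91 (b = -(-91 - 1*0²) = -(-91 - 1*0) = -(-91 + 0) = -1*(-91) = 91)
(-499 + b)/(281 + l) = (-499 + 91)/(281 + 336) = -408/617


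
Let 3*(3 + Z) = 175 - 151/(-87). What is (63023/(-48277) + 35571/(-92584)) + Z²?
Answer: 13398995319358943/4288435482168 ≈ 3124.4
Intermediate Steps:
Z = 14593/261 (Z = -3 + (175 - 151/(-87))/3 = -3 + (175 - 151*(-1)/87)/3 = -3 + (175 - 1*(-151/87))/3 = -3 + (175 + 151/87)/3 = -3 + (⅓)*(15376/87) = -3 + 15376/261 = 14593/261 ≈ 55.912)
(63023/(-48277) + 35571/(-92584)) + Z² = (63023/(-48277) + 35571/(-92584)) + (14593/261)² = (63023*(-1/48277) + 35571*(-1/92584)) + 212955649/68121 = (-63023/48277 - 501/1304) + 212955649/68121 = -106368769/62953208 + 212955649/68121 = 13398995319358943/4288435482168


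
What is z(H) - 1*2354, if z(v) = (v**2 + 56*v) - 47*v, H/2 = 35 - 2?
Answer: 2596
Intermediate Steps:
H = 66 (H = 2*(35 - 2) = 2*33 = 66)
z(v) = v**2 + 9*v
z(H) - 1*2354 = 66*(9 + 66) - 1*2354 = 66*75 - 2354 = 4950 - 2354 = 2596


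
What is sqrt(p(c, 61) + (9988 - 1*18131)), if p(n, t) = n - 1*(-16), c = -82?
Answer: I*sqrt(8209) ≈ 90.604*I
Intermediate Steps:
p(n, t) = 16 + n (p(n, t) = n + 16 = 16 + n)
sqrt(p(c, 61) + (9988 - 1*18131)) = sqrt((16 - 82) + (9988 - 1*18131)) = sqrt(-66 + (9988 - 18131)) = sqrt(-66 - 8143) = sqrt(-8209) = I*sqrt(8209)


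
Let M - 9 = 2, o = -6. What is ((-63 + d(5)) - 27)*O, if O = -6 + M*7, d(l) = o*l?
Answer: -8520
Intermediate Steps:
M = 11 (M = 9 + 2 = 11)
d(l) = -6*l
O = 71 (O = -6 + 11*7 = -6 + 77 = 71)
((-63 + d(5)) - 27)*O = ((-63 - 6*5) - 27)*71 = ((-63 - 30) - 27)*71 = (-93 - 27)*71 = -120*71 = -8520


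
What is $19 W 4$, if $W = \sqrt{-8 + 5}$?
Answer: $76 i \sqrt{3} \approx 131.64 i$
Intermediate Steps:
$W = i \sqrt{3}$ ($W = \sqrt{-3} = i \sqrt{3} \approx 1.732 i$)
$19 W 4 = 19 i \sqrt{3} \cdot 4 = 76 i \sqrt{3}$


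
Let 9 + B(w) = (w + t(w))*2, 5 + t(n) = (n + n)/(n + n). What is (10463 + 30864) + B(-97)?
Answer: 41116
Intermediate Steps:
t(n) = -4 (t(n) = -5 + (n + n)/(n + n) = -5 + (2*n)/((2*n)) = -5 + (2*n)*(1/(2*n)) = -5 + 1 = -4)
B(w) = -17 + 2*w (B(w) = -9 + (w - 4)*2 = -9 + (-4 + w)*2 = -9 + (-8 + 2*w) = -17 + 2*w)
(10463 + 30864) + B(-97) = (10463 + 30864) + (-17 + 2*(-97)) = 41327 + (-17 - 194) = 41327 - 211 = 41116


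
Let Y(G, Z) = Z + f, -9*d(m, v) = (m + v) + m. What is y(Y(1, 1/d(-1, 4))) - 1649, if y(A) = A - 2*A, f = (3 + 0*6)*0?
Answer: -3289/2 ≈ -1644.5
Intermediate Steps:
d(m, v) = -2*m/9 - v/9 (d(m, v) = -((m + v) + m)/9 = -(v + 2*m)/9 = -2*m/9 - v/9)
f = 0 (f = (3 + 0)*0 = 3*0 = 0)
Y(G, Z) = Z (Y(G, Z) = Z + 0 = Z)
y(A) = -A
y(Y(1, 1/d(-1, 4))) - 1649 = -1/(-2/9*(-1) - 1/9*4) - 1649 = -1/(2/9 - 4/9) - 1649 = -1/(-2/9) - 1649 = -1*(-9/2) - 1649 = 9/2 - 1649 = -3289/2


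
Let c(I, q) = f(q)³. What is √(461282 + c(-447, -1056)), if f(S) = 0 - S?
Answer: √1178044898 ≈ 34323.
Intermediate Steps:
f(S) = -S
c(I, q) = -q³ (c(I, q) = (-q)³ = -q³)
√(461282 + c(-447, -1056)) = √(461282 - 1*(-1056)³) = √(461282 - 1*(-1177583616)) = √(461282 + 1177583616) = √1178044898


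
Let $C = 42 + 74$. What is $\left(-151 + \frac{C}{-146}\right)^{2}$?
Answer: $\frac{122788561}{5329} \approx 23042.0$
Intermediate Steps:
$C = 116$
$\left(-151 + \frac{C}{-146}\right)^{2} = \left(-151 + \frac{116}{-146}\right)^{2} = \left(-151 + 116 \left(- \frac{1}{146}\right)\right)^{2} = \left(-151 - \frac{58}{73}\right)^{2} = \left(- \frac{11081}{73}\right)^{2} = \frac{122788561}{5329}$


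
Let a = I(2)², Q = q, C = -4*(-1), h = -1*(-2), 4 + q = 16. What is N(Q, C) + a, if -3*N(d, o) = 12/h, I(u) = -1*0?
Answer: -2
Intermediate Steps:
q = 12 (q = -4 + 16 = 12)
h = 2
C = 4
Q = 12
I(u) = 0
N(d, o) = -2 (N(d, o) = -4/2 = -⅓*6 = -2)
a = 0 (a = 0² = 0)
N(Q, C) + a = -2 + 0 = -2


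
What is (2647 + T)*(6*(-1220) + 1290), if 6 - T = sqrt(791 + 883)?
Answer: -15997590 + 18090*sqrt(186) ≈ -1.5751e+7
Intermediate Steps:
T = 6 - 3*sqrt(186) (T = 6 - sqrt(791 + 883) = 6 - sqrt(1674) = 6 - 3*sqrt(186) ≈ -34.915)
(2647 + T)*(6*(-1220) + 1290) = (2647 + (6 - 3*sqrt(186)))*(6*(-1220) + 1290) = (2653 - 3*sqrt(186))*(-7320 + 1290) = (2653 - 3*sqrt(186))*(-6030) = -15997590 + 18090*sqrt(186)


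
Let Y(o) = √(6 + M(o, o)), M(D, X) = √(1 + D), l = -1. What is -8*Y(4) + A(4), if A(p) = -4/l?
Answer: 4 - 8*√(6 + √5) ≈ -18.959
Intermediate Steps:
Y(o) = √(6 + √(1 + o))
A(p) = 4 (A(p) = -4/(-1) = -4*(-1) = 4)
-8*Y(4) + A(4) = -8*√(6 + √(1 + 4)) + 4 = -8*√(6 + √5) + 4 = 4 - 8*√(6 + √5)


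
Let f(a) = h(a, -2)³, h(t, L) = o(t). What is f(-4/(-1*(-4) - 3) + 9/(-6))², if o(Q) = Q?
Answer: 1771561/64 ≈ 27681.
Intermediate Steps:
h(t, L) = t
f(a) = a³
f(-4/(-1*(-4) - 3) + 9/(-6))² = ((-4/(-1*(-4) - 3) + 9/(-6))³)² = ((-4/(4 - 3) + 9*(-⅙))³)² = ((-4/1 - 3/2)³)² = ((-4*1 - 3/2)³)² = ((-4 - 3/2)³)² = ((-11/2)³)² = (-1331/8)² = 1771561/64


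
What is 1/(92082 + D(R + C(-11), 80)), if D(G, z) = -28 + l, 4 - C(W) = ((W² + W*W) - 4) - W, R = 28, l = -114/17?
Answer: 17/1564804 ≈ 1.0864e-5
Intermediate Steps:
l = -114/17 (l = -114*1/17 = -114/17 ≈ -6.7059)
C(W) = 8 + W - 2*W² (C(W) = 4 - (((W² + W*W) - 4) - W) = 4 - (((W² + W²) - 4) - W) = 4 - ((2*W² - 4) - W) = 4 - ((-4 + 2*W²) - W) = 4 - (-4 - W + 2*W²) = 4 + (4 + W - 2*W²) = 8 + W - 2*W²)
D(G, z) = -590/17 (D(G, z) = -28 - 114/17 = -590/17)
1/(92082 + D(R + C(-11), 80)) = 1/(92082 - 590/17) = 1/(1564804/17) = 17/1564804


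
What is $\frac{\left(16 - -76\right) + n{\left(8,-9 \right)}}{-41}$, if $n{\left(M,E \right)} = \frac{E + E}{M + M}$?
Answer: $- \frac{727}{328} \approx -2.2165$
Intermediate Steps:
$n{\left(M,E \right)} = \frac{E}{M}$ ($n{\left(M,E \right)} = \frac{2 E}{2 M} = 2 E \frac{1}{2 M} = \frac{E}{M}$)
$\frac{\left(16 - -76\right) + n{\left(8,-9 \right)}}{-41} = \frac{\left(16 - -76\right) - \frac{9}{8}}{-41} = - \frac{\left(16 + 76\right) - \frac{9}{8}}{41} = - \frac{92 - \frac{9}{8}}{41} = \left(- \frac{1}{41}\right) \frac{727}{8} = - \frac{727}{328}$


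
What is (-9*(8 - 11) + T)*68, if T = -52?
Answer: -1700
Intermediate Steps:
(-9*(8 - 11) + T)*68 = (-9*(8 - 11) - 52)*68 = (-9*(-3) - 52)*68 = (27 - 52)*68 = -25*68 = -1700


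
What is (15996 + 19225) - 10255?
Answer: 24966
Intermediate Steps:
(15996 + 19225) - 10255 = 35221 - 10255 = 24966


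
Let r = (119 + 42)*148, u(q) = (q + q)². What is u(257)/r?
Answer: 66049/5957 ≈ 11.088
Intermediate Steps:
u(q) = 4*q² (u(q) = (2*q)² = 4*q²)
r = 23828 (r = 161*148 = 23828)
u(257)/r = (4*257²)/23828 = (4*66049)*(1/23828) = 264196*(1/23828) = 66049/5957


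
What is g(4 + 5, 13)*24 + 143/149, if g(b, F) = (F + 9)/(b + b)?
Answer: 13541/447 ≈ 30.293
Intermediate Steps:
g(b, F) = (9 + F)/(2*b) (g(b, F) = (9 + F)/((2*b)) = (9 + F)*(1/(2*b)) = (9 + F)/(2*b))
g(4 + 5, 13)*24 + 143/149 = ((9 + 13)/(2*(4 + 5)))*24 + 143/149 = ((1/2)*22/9)*24 + 143*(1/149) = ((1/2)*(1/9)*22)*24 + 143/149 = (11/9)*24 + 143/149 = 88/3 + 143/149 = 13541/447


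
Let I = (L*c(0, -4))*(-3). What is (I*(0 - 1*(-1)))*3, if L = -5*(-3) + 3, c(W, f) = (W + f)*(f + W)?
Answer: -2592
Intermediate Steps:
c(W, f) = (W + f)² (c(W, f) = (W + f)*(W + f) = (W + f)²)
L = 18 (L = 15 + 3 = 18)
I = -864 (I = (18*(0 - 4)²)*(-3) = (18*(-4)²)*(-3) = (18*16)*(-3) = 288*(-3) = -864)
(I*(0 - 1*(-1)))*3 = -864*(0 - 1*(-1))*3 = -864*(0 + 1)*3 = -864*1*3 = -864*3 = -2592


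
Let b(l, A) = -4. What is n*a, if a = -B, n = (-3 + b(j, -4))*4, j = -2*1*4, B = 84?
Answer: 2352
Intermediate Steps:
j = -8 (j = -2*4 = -8)
n = -28 (n = (-3 - 4)*4 = -7*4 = -28)
a = -84 (a = -1*84 = -84)
n*a = -28*(-84) = 2352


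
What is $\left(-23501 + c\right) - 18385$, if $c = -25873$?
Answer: $-67759$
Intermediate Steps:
$\left(-23501 + c\right) - 18385 = \left(-23501 - 25873\right) - 18385 = -49374 - 18385 = -67759$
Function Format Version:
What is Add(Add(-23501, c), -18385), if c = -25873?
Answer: -67759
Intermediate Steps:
Add(Add(-23501, c), -18385) = Add(Add(-23501, -25873), -18385) = Add(-49374, -18385) = -67759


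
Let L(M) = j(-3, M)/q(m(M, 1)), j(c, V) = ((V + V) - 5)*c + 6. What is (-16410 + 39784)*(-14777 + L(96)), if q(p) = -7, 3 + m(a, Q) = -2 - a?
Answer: -2404810616/7 ≈ -3.4354e+8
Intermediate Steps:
m(a, Q) = -5 - a (m(a, Q) = -3 + (-2 - a) = -5 - a)
j(c, V) = 6 + c*(-5 + 2*V) (j(c, V) = (2*V - 5)*c + 6 = (-5 + 2*V)*c + 6 = c*(-5 + 2*V) + 6 = 6 + c*(-5 + 2*V))
L(M) = -3 + 6*M/7 (L(M) = (6 - 5*(-3) + 2*M*(-3))/(-7) = (6 + 15 - 6*M)*(-1/7) = (21 - 6*M)*(-1/7) = -3 + 6*M/7)
(-16410 + 39784)*(-14777 + L(96)) = (-16410 + 39784)*(-14777 + (-3 + (6/7)*96)) = 23374*(-14777 + (-3 + 576/7)) = 23374*(-14777 + 555/7) = 23374*(-102884/7) = -2404810616/7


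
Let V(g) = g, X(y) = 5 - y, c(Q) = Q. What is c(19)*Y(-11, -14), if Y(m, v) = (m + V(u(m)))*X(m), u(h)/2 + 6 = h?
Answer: -13680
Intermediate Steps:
u(h) = -12 + 2*h
Y(m, v) = (-12 + 3*m)*(5 - m) (Y(m, v) = (m + (-12 + 2*m))*(5 - m) = (-12 + 3*m)*(5 - m))
c(19)*Y(-11, -14) = 19*(-3*(-5 - 11)*(-4 - 11)) = 19*(-3*(-16)*(-15)) = 19*(-720) = -13680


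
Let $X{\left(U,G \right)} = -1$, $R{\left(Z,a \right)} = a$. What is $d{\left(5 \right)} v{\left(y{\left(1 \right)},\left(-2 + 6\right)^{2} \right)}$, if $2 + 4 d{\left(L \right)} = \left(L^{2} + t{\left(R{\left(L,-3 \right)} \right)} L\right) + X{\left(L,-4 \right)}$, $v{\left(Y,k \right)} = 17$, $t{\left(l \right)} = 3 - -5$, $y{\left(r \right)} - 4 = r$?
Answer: $\frac{527}{2} \approx 263.5$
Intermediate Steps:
$y{\left(r \right)} = 4 + r$
$t{\left(l \right)} = 8$ ($t{\left(l \right)} = 3 + 5 = 8$)
$d{\left(L \right)} = - \frac{3}{4} + 2 L + \frac{L^{2}}{4}$ ($d{\left(L \right)} = - \frac{1}{2} + \frac{\left(L^{2} + 8 L\right) - 1}{4} = - \frac{1}{2} + \frac{-1 + L^{2} + 8 L}{4} = - \frac{1}{2} + \left(- \frac{1}{4} + 2 L + \frac{L^{2}}{4}\right) = - \frac{3}{4} + 2 L + \frac{L^{2}}{4}$)
$d{\left(5 \right)} v{\left(y{\left(1 \right)},\left(-2 + 6\right)^{2} \right)} = \left(- \frac{3}{4} + 2 \cdot 5 + \frac{5^{2}}{4}\right) 17 = \left(- \frac{3}{4} + 10 + \frac{1}{4} \cdot 25\right) 17 = \left(- \frac{3}{4} + 10 + \frac{25}{4}\right) 17 = \frac{31}{2} \cdot 17 = \frac{527}{2}$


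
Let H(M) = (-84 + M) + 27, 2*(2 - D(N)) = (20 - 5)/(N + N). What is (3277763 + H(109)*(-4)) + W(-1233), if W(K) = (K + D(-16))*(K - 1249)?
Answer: 202634089/32 ≈ 6.3323e+6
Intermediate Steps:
D(N) = 2 - 15/(4*N) (D(N) = 2 - (20 - 5)/(2*(N + N)) = 2 - 15/(2*(2*N)) = 2 - 15*1/(2*N)/2 = 2 - 15/(4*N))
H(M) = -57 + M
W(K) = (-1249 + K)*(143/64 + K) (W(K) = (K + (2 - 15/4/(-16)))*(K - 1249) = (K + (2 - 15/4*(-1/16)))*(-1249 + K) = (K + (2 + 15/64))*(-1249 + K) = (K + 143/64)*(-1249 + K) = (143/64 + K)*(-1249 + K) = (-1249 + K)*(143/64 + K))
(3277763 + H(109)*(-4)) + W(-1233) = (3277763 + (-57 + 109)*(-4)) + (-178607/64 + (-1233)² - 79793/64*(-1233)) = (3277763 + 52*(-4)) + (-178607/64 + 1520289 + 98384769/64) = (3277763 - 208) + 97752329/32 = 3277555 + 97752329/32 = 202634089/32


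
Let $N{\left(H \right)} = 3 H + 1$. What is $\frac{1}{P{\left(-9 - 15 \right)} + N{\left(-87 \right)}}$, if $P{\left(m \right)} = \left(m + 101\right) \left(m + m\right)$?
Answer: $- \frac{1}{3956} \approx -0.00025278$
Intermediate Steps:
$N{\left(H \right)} = 1 + 3 H$
$P{\left(m \right)} = 2 m \left(101 + m\right)$ ($P{\left(m \right)} = \left(101 + m\right) 2 m = 2 m \left(101 + m\right)$)
$\frac{1}{P{\left(-9 - 15 \right)} + N{\left(-87 \right)}} = \frac{1}{2 \left(-9 - 15\right) \left(101 - 24\right) + \left(1 + 3 \left(-87\right)\right)} = \frac{1}{2 \left(-9 - 15\right) \left(101 - 24\right) + \left(1 - 261\right)} = \frac{1}{2 \left(-24\right) \left(101 - 24\right) - 260} = \frac{1}{2 \left(-24\right) 77 - 260} = \frac{1}{-3696 - 260} = \frac{1}{-3956} = - \frac{1}{3956}$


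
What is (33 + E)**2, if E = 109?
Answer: 20164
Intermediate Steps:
(33 + E)**2 = (33 + 109)**2 = 142**2 = 20164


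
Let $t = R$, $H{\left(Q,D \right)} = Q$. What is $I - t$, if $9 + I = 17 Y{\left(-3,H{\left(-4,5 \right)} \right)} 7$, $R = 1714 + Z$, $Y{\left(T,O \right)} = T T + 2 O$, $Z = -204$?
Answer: $-1400$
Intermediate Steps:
$Y{\left(T,O \right)} = T^{2} + 2 O$
$R = 1510$ ($R = 1714 - 204 = 1510$)
$t = 1510$
$I = 110$ ($I = -9 + 17 \left(\left(-3\right)^{2} + 2 \left(-4\right)\right) 7 = -9 + 17 \left(9 - 8\right) 7 = -9 + 17 \cdot 1 \cdot 7 = -9 + 17 \cdot 7 = -9 + 119 = 110$)
$I - t = 110 - 1510 = -1400$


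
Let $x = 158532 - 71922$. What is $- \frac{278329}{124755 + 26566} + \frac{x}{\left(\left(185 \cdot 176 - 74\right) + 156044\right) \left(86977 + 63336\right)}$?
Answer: $- \frac{788741601326200}{428821165506469} \approx -1.8393$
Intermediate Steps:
$x = 86610$
$- \frac{278329}{124755 + 26566} + \frac{x}{\left(\left(185 \cdot 176 - 74\right) + 156044\right) \left(86977 + 63336\right)} = - \frac{278329}{124755 + 26566} + \frac{86610}{\left(\left(185 \cdot 176 - 74\right) + 156044\right) \left(86977 + 63336\right)} = - \frac{278329}{151321} + \frac{86610}{\left(\left(32560 - 74\right) + 156044\right) 150313} = \left(-278329\right) \frac{1}{151321} + \frac{86610}{\left(32486 + 156044\right) 150313} = - \frac{278329}{151321} + \frac{86610}{188530 \cdot 150313} = - \frac{278329}{151321} + \frac{86610}{28338509890} = - \frac{278329}{151321} + 86610 \cdot \frac{1}{28338509890} = - \frac{278329}{151321} + \frac{8661}{2833850989} = - \frac{788741601326200}{428821165506469}$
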